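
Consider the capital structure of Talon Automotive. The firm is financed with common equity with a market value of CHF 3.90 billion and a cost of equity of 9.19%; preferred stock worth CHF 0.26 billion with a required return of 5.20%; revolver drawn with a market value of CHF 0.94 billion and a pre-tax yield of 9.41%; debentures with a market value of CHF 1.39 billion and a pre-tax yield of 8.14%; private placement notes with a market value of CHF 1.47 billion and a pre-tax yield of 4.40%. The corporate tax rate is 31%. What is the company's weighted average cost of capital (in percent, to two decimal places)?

6.98%

Total capital V = 3.9 + 0.26 + 0.94 + 1.39 + 1.47 = 7.96.
Equity: weight = 3.9/7.96 = 0.4899; cost = 9.19%.
Preferred: weight = 0.26/7.96 = 0.0327; cost = 5.2%.
Revolver drawn: weight = 0.94/7.96 = 0.1181; after-tax cost = 9.41% × (1 − 31%) = 6.4929%.
Debentures: weight = 1.39/7.96 = 0.1746; after-tax cost = 8.14% × (1 − 31%) = 5.6166%.
Private placement notes: weight = 1.47/7.96 = 0.1847; after-tax cost = 4.4% × (1 − 31%) = 3.0360%.
WACC = 0.4899 × 9.1900% + 0.0327 × 5.2000% + 0.1181 × 6.4929% + 0.1746 × 5.6166% + 0.1847 × 3.0360% = 6.9807%.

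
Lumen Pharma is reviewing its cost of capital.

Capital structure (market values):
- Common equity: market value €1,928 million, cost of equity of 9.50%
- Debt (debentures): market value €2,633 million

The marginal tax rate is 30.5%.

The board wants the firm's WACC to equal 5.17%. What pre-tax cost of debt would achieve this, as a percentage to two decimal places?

Total capital V = 1928 + 2633 = 4561.
Equity weight = 1928/4561 = 0.4227.
Debentures weight = 2633/4561 = 0.5773.
Equity contribution = 0.4227 × 9.5% = 4.0158%.
Remaining for debt = 5.17% − 4.0158% = 1.1542%.
Rd × (1 − 30.5%) × 0.5773 = 1.1542%  ⇒  Rd = 2.8768%.

2.88%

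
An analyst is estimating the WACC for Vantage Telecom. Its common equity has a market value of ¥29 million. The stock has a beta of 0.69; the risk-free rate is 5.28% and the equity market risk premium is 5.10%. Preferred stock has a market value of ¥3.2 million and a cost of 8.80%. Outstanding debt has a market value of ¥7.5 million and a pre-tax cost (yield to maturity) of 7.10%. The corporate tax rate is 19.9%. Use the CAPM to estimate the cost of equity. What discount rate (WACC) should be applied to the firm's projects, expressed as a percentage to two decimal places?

8.21%

Cost of equity via CAPM: Re = 5.28% + 0.69 × 5.1% = 8.7990%.
Total capital V = 29 + 3.2 + 7.5 = 39.7.
Equity: weight = 29/39.7 = 0.7305; cost = 8.799%.
Preferred: weight = 3.2/39.7 = 0.0806; cost = 8.8%.
Debt: weight = 7.5/39.7 = 0.1889; after-tax cost = 7.1% × (1 − 19.9%) = 5.6871%.
WACC = 0.7305 × 8.7990% + 0.0806 × 8.8000% + 0.1889 × 5.6871% = 8.2112%.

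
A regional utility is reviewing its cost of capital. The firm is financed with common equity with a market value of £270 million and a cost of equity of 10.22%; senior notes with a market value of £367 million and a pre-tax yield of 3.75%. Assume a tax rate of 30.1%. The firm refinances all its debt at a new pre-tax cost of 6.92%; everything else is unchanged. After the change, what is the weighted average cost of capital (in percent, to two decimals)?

After the change:
Total capital V = 270 + 367 = 637.
Equity: weight = 270/637 = 0.4239; cost = 10.22%.
Senior notes: weight = 367/637 = 0.5761; after-tax cost = 6.92% × (1 − 30.1%) = 4.8371%.
WACC = 0.4239 × 10.2200% + 0.5761 × 4.8371% = 7.1187%.

7.12%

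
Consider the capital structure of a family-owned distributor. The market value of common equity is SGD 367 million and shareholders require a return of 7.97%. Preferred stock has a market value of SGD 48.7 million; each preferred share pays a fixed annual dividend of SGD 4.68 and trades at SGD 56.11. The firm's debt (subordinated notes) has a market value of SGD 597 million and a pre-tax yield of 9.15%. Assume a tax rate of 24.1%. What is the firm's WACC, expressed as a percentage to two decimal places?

7.38%

Cost of preferred: Rp = 4.68 / 56.11 = 8.3408%.
Total capital V = 367 + 48.7 + 597 = 1012.7.
Equity: weight = 367/1012.7 = 0.3624; cost = 7.97%.
Preferred: weight = 48.7/1012.7 = 0.0481; cost = 8.3408%.
Subordinated notes: weight = 597/1012.7 = 0.5895; after-tax cost = 9.15% × (1 − 24.1%) = 6.9449%.
WACC = 0.3624 × 7.9700% + 0.0481 × 8.3408% + 0.5895 × 6.9449% = 7.3835%.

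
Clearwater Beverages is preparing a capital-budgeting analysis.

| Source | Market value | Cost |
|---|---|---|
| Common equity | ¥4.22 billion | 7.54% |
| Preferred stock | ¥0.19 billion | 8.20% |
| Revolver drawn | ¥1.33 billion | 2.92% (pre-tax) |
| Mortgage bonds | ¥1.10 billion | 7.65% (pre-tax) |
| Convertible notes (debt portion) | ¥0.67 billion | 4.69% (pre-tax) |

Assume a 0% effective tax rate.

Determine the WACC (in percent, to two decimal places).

6.50%

Total capital V = 4.22 + 0.19 + 1.33 + 1.1 + 0.67 = 7.51.
Equity: weight = 4.22/7.51 = 0.5619; cost = 7.54%.
Preferred: weight = 0.19/7.51 = 0.0253; cost = 8.2%.
Revolver drawn: weight = 1.33/7.51 = 0.1771; after-tax cost = 2.92% × (1 − 0%) = 2.9200%.
Mortgage bonds: weight = 1.1/7.51 = 0.1465; after-tax cost = 7.65% × (1 − 0%) = 7.6500%.
Convertible notes (debt portion): weight = 0.67/7.51 = 0.0892; after-tax cost = 4.69% × (1 − 0%) = 4.6900%.
WACC = 0.5619 × 7.5400% + 0.0253 × 8.2000% + 0.1771 × 2.9200% + 0.1465 × 7.6500% + 0.0892 × 4.6900% = 6.5004%.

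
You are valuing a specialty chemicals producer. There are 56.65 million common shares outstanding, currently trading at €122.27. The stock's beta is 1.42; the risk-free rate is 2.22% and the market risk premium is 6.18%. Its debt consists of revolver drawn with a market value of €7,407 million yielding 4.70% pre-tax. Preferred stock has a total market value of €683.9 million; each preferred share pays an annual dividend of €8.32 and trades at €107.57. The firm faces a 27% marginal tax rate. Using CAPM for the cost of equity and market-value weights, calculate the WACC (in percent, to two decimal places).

Cost of equity via CAPM: Re = 2.22% + 1.42 × 6.18% = 10.9956%.
Cost of preferred: Rp = 8.32 / 107.57 = 7.7345%.
Market value of equity E = 122.27 × 56.65m = 6926.5955m.
Total capital V = 6926.5955 + 683.9 + 7407 = 15017.4955.
Equity: weight = 6926.5955/15017.4955 = 0.4612; cost = 10.9956%.
Preferred: weight = 683.9/15017.4955 = 0.0455; cost = 7.7345%.
Revolver drawn: weight = 7407/15017.4955 = 0.4932; after-tax cost = 4.7% × (1 − 27%) = 3.4310%.
WACC = 0.4612 × 10.9956% + 0.0455 × 7.7345% + 0.4932 × 3.4310% = 7.1160%.

7.12%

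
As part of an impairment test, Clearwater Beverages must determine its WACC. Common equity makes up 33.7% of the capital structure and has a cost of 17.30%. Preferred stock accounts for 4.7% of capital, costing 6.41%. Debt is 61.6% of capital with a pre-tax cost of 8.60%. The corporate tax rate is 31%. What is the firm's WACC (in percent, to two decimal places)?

9.79%

After-tax cost of debt = 8.6% × (1 − 31%) = 5.9340%.
WACC = 0.337 × 17.3000% + 0.047 × 6.4100% + 0.616 × 5.9340% = 9.7867%.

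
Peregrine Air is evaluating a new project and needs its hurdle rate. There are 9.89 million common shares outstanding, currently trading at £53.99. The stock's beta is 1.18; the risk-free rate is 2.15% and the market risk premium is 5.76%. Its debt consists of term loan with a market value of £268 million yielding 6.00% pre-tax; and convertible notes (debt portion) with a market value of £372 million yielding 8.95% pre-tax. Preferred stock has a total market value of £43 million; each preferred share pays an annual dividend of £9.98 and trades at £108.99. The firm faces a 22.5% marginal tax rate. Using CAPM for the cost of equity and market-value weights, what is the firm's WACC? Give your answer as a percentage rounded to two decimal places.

Cost of equity via CAPM: Re = 2.15% + 1.18 × 5.76% = 8.9468%.
Cost of preferred: Rp = 9.98 / 108.99 = 9.1568%.
Market value of equity E = 53.99 × 9.89m = 533.9611m.
Total capital V = 533.9611 + 43 + 268 + 372 = 1216.9611.
Equity: weight = 533.9611/1216.9611 = 0.4388; cost = 8.9468%.
Preferred: weight = 43/1216.9611 = 0.0353; cost = 9.1568%.
Term loan: weight = 268/1216.9611 = 0.2202; after-tax cost = 6% × (1 − 22.5%) = 4.6500%.
Convertible notes (debt portion): weight = 372/1216.9611 = 0.3057; after-tax cost = 8.95% × (1 − 22.5%) = 6.9362%.
WACC = 0.4388 × 8.9468% + 0.0353 × 9.1568% + 0.2202 × 4.6500% + 0.3057 × 6.9362% = 7.3934%.

7.39%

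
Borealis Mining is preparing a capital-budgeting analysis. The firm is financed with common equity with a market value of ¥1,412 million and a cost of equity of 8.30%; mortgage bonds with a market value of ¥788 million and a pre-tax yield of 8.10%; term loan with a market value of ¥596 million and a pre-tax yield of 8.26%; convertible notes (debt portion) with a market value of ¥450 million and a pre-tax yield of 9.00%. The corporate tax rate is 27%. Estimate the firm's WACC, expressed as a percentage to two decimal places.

7.06%

Total capital V = 1412 + 788 + 596 + 450 = 3246.
Equity: weight = 1412/3246 = 0.4350; cost = 8.3%.
Mortgage bonds: weight = 788/3246 = 0.2428; after-tax cost = 8.1% × (1 − 27%) = 5.9130%.
Term loan: weight = 596/3246 = 0.1836; after-tax cost = 8.26% × (1 − 27%) = 6.0298%.
Convertible notes (debt portion): weight = 450/3246 = 0.1386; after-tax cost = 9% × (1 − 27%) = 6.5700%.
WACC = 0.4350 × 8.3000% + 0.2428 × 5.9130% + 0.1836 × 6.0298% + 0.1386 × 6.5700% = 7.0639%.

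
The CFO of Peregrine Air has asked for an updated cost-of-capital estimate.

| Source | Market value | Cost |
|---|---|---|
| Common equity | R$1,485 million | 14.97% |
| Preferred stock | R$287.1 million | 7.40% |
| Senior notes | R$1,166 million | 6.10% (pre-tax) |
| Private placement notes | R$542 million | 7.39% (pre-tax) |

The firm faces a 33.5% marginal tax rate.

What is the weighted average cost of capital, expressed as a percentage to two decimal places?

9.12%

Total capital V = 1485 + 287.1 + 1166 + 542 = 3480.1.
Equity: weight = 1485/3480.1 = 0.4267; cost = 14.97%.
Preferred: weight = 287.1/3480.1 = 0.0825; cost = 7.4%.
Senior notes: weight = 1166/3480.1 = 0.3350; after-tax cost = 6.1% × (1 − 33.5%) = 4.0565%.
Private placement notes: weight = 542/3480.1 = 0.1557; after-tax cost = 7.39% × (1 − 33.5%) = 4.9143%.
WACC = 0.4267 × 14.9700% + 0.0825 × 7.4000% + 0.3350 × 4.0565% + 0.1557 × 4.9143% = 9.1229%.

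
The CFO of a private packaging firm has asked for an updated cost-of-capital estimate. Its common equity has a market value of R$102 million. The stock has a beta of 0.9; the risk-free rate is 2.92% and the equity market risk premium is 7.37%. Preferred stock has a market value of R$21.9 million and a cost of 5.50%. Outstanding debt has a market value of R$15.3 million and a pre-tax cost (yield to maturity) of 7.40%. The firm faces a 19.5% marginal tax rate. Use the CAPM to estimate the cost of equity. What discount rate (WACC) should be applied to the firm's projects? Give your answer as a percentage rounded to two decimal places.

Cost of equity via CAPM: Re = 2.92% + 0.9 × 7.37% = 9.5530%.
Total capital V = 102 + 21.9 + 15.3 = 139.2.
Equity: weight = 102/139.2 = 0.7328; cost = 9.553%.
Preferred: weight = 21.9/139.2 = 0.1573; cost = 5.5%.
Debt: weight = 15.3/139.2 = 0.1099; after-tax cost = 7.4% × (1 − 19.5%) = 5.9570%.
WACC = 0.7328 × 9.5530% + 0.1573 × 5.5000% + 0.1099 × 5.9570% = 8.5201%.

8.52%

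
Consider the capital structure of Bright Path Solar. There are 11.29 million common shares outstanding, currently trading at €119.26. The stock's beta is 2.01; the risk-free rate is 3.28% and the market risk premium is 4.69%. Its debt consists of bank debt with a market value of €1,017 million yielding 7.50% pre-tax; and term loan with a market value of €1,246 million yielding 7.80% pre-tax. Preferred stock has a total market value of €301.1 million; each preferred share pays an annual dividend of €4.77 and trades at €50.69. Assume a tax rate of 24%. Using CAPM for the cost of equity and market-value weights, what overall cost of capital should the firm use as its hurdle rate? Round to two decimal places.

8.47%

Cost of equity via CAPM: Re = 3.28% + 2.01 × 4.69% = 12.7069%.
Cost of preferred: Rp = 4.77 / 50.69 = 9.4101%.
Market value of equity E = 119.26 × 11.29m = 1346.4454m.
Total capital V = 1346.4454 + 301.1 + 1017 + 1246 = 3910.5454.
Equity: weight = 1346.4454/3910.5454 = 0.3443; cost = 12.7069%.
Preferred: weight = 301.1/3910.5454 = 0.0770; cost = 9.4101%.
Bank debt: weight = 1017/3910.5454 = 0.2601; after-tax cost = 7.5% × (1 − 24%) = 5.7000%.
Term loan: weight = 1246/3910.5454 = 0.3186; after-tax cost = 7.8% × (1 − 24%) = 5.9280%.
WACC = 0.3443 × 12.7069% + 0.0770 × 9.4101% + 0.2601 × 5.7000% + 0.3186 × 5.9280% = 8.4709%.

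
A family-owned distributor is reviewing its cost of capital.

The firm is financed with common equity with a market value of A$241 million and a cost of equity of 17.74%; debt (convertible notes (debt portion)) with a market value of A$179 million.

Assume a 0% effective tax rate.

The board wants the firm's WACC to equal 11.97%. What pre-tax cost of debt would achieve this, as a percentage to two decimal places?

Total capital V = 241 + 179 = 420.
Equity weight = 241/420 = 0.5738.
Convertible notes (debt portion) weight = 179/420 = 0.4262.
Equity contribution = 0.5738 × 17.74% = 10.1794%.
Remaining for debt = 11.97% − 10.1794% = 1.7906%.
Rd × (1 − 0%) × 0.4262 = 1.7906%  ⇒  Rd = 4.2015%.

4.20%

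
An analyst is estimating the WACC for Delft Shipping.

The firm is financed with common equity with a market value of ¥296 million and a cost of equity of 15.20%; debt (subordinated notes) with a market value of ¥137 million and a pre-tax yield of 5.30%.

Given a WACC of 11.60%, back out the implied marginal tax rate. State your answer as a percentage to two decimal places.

27.89%

Total capital V = 296 + 137 = 433.
Equity weight = 296/433 = 0.6836.
Subordinated notes weight = 137/433 = 0.3164.
Equity contribution = 0.6836 × 15.2% = 10.3908%.
Debt contribution must be 11.6% − 10.3908% = 1.2092%.
0.3164 × 5.3% × (1 − T) = 1.2092%  ⇒  (1 − T) = 0.7211.
T = 27.8887%.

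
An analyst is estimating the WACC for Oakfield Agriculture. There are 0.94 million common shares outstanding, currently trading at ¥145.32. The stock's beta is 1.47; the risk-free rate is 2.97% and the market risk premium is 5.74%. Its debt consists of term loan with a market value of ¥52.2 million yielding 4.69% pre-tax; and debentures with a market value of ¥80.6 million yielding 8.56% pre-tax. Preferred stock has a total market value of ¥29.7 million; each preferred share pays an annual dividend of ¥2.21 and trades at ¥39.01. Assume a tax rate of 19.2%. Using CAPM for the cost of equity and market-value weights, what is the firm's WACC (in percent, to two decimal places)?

8.30%

Cost of equity via CAPM: Re = 2.97% + 1.47 × 5.74% = 11.4078%.
Cost of preferred: Rp = 2.21 / 39.01 = 5.6652%.
Market value of equity E = 145.32 × 0.94m = 136.6008m.
Total capital V = 136.6008 + 29.7 + 52.2 + 80.6 = 299.1008.
Equity: weight = 136.6008/299.1008 = 0.4567; cost = 11.4078%.
Preferred: weight = 29.7/299.1008 = 0.0993; cost = 5.6652%.
Term loan: weight = 52.2/299.1008 = 0.1745; after-tax cost = 4.69% × (1 − 19.2%) = 3.7895%.
Debentures: weight = 80.6/299.1008 = 0.2695; after-tax cost = 8.56% × (1 − 19.2%) = 6.9165%.
WACC = 0.4567 × 11.4078% + 0.0993 × 5.6652% + 0.1745 × 3.7895% + 0.2695 × 6.9165% = 8.2977%.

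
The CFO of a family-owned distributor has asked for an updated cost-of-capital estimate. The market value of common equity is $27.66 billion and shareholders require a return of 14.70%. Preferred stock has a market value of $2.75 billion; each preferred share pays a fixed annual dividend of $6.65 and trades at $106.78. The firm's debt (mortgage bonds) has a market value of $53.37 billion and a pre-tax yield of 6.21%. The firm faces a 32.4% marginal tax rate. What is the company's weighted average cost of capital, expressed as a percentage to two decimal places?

7.73%

Cost of preferred: Rp = 6.65 / 106.78 = 6.2278%.
Total capital V = 27.66 + 2.75 + 53.37 = 83.78.
Equity: weight = 27.66/83.78 = 0.3302; cost = 14.7%.
Preferred: weight = 2.75/83.78 = 0.0328; cost = 6.2278%.
Mortgage bonds: weight = 53.37/83.78 = 0.6370; after-tax cost = 6.21% × (1 − 32.4%) = 4.1980%.
WACC = 0.3302 × 14.7000% + 0.0328 × 6.2278% + 0.6370 × 4.1980% = 7.7318%.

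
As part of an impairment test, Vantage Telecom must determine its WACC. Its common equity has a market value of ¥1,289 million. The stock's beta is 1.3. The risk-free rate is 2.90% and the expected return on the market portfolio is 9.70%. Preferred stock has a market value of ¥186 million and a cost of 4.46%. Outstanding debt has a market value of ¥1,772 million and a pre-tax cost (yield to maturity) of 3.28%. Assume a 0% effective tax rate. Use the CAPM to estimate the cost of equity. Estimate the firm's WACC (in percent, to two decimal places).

Market risk premium = 9.7% − 2.9% = 6.8%.
Cost of equity via CAPM: Re = 2.9% + 1.3 × 6.8% = 11.7400%.
Total capital V = 1289 + 186 + 1772 = 3247.
Equity: weight = 1289/3247 = 0.3970; cost = 11.74%.
Preferred: weight = 186/3247 = 0.0573; cost = 4.46%.
Debt: weight = 1772/3247 = 0.5457; after-tax cost = 3.28% × (1 − 0%) = 3.2800%.
WACC = 0.3970 × 11.7400% + 0.0573 × 4.4600% + 0.5457 × 3.2800% = 6.7061%.

6.71%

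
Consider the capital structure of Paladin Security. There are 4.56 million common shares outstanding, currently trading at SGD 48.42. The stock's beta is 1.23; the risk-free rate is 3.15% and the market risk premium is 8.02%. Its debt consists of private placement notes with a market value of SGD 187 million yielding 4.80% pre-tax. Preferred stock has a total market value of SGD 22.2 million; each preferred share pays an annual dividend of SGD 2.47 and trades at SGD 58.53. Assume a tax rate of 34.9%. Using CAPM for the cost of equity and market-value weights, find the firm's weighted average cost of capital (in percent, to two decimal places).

Cost of equity via CAPM: Re = 3.15% + 1.23 × 8.02% = 13.0146%.
Cost of preferred: Rp = 2.47 / 58.53 = 4.2201%.
Market value of equity E = 48.42 × 4.56m = 220.7952m.
Total capital V = 220.7952 + 22.2 + 187 = 429.9952.
Equity: weight = 220.7952/429.9952 = 0.5135; cost = 13.0146%.
Preferred: weight = 22.2/429.9952 = 0.0516; cost = 4.2201%.
Private placement notes: weight = 187/429.9952 = 0.4349; after-tax cost = 4.8% × (1 − 34.9%) = 3.1248%.
WACC = 0.5135 × 13.0146% + 0.0516 × 4.2201% + 0.4349 × 3.1248% = 8.2596%.

8.26%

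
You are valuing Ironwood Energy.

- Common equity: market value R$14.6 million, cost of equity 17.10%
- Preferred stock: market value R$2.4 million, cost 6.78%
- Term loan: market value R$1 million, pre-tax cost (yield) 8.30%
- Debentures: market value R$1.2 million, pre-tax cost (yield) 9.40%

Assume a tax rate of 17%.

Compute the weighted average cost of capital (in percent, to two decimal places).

14.70%

Total capital V = 14.6 + 2.4 + 1 + 1.2 = 19.2.
Equity: weight = 14.6/19.2 = 0.7604; cost = 17.1%.
Preferred: weight = 2.4/19.2 = 0.1250; cost = 6.78%.
Term loan: weight = 1/19.2 = 0.0521; after-tax cost = 8.3% × (1 − 17%) = 6.8890%.
Debentures: weight = 1.2/19.2 = 0.0625; after-tax cost = 9.4% × (1 − 17%) = 7.8020%.
WACC = 0.7604 × 17.1000% + 0.1250 × 6.7800% + 0.0521 × 6.8890% + 0.0625 × 7.8020% = 14.6971%.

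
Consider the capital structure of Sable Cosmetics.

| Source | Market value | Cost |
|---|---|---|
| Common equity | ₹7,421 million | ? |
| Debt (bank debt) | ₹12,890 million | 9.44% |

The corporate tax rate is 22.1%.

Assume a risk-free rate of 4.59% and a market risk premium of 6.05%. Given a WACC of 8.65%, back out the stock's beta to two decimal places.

Total capital V = 7421 + 12890 = 20311.
Equity weight = 7421/20311 = 0.3654.
Bank debt weight = 12890/20311 = 0.6346.
Debt contribution = 0.6346 × 9.44% × (1 − 22.1%) = 4.6669%.
Required equity contribution = 8.65% − 4.6669% = 3.9831%  ⇒  Re = 10.9015%.
CAPM: 10.9015% = 4.59% + β × 6.05%  ⇒  β = 1.0432.

1.04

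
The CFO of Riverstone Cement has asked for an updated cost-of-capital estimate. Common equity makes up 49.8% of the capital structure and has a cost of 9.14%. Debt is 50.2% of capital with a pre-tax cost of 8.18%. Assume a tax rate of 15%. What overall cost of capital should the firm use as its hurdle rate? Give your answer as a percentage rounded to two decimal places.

8.04%

After-tax cost of debt = 8.18% × (1 − 15%) = 6.9530%.
WACC = 0.498 × 9.1400% + 0.502 × 6.9530% = 8.0421%.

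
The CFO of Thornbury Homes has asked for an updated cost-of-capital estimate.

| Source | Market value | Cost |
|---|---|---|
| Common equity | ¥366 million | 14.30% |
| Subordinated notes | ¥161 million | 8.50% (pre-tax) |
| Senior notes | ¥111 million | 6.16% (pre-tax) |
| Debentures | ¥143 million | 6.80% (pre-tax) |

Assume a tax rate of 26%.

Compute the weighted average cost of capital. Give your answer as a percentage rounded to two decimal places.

Total capital V = 366 + 161 + 111 + 143 = 781.
Equity: weight = 366/781 = 0.4686; cost = 14.3%.
Subordinated notes: weight = 161/781 = 0.2061; after-tax cost = 8.5% × (1 − 26%) = 6.2900%.
Senior notes: weight = 111/781 = 0.1421; after-tax cost = 6.16% × (1 − 26%) = 4.5584%.
Debentures: weight = 143/781 = 0.1831; after-tax cost = 6.8% × (1 − 26%) = 5.0320%.
WACC = 0.4686 × 14.3000% + 0.2061 × 6.2900% + 0.1421 × 4.5584% + 0.1831 × 5.0320% = 9.5673%.

9.57%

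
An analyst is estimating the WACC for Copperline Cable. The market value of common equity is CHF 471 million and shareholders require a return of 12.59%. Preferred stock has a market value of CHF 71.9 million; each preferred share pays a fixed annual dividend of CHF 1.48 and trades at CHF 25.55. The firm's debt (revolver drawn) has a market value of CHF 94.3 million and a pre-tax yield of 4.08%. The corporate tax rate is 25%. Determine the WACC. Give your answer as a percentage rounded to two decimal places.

Cost of preferred: Rp = 1.48 / 25.55 = 5.7926%.
Total capital V = 471 + 71.9 + 94.3 = 637.2.
Equity: weight = 471/637.2 = 0.7392; cost = 12.59%.
Preferred: weight = 71.9/637.2 = 0.1128; cost = 5.7926%.
Revolver drawn: weight = 94.3/637.2 = 0.1480; after-tax cost = 4.08% × (1 − 25%) = 3.0600%.
WACC = 0.7392 × 12.5900% + 0.1128 × 5.7926% + 0.1480 × 3.0600% = 10.4126%.

10.41%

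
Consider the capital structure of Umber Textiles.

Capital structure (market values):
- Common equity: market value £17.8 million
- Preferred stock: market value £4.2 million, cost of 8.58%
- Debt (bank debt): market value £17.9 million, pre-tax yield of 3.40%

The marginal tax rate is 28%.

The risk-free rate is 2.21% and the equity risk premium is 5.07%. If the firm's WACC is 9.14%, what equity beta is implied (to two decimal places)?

Total capital V = 17.8 + 4.2 + 17.9 = 39.9.
Equity weight = 17.8/39.9 = 0.4461.
Preferred weight = 4.2/39.9 = 0.1053.
Bank debt weight = 17.9/39.9 = 0.4486.
Debt contribution = 0.4486 × 3.4% × (1 − 28%) = 1.0982%.
Preferred contribution = 0.1053 × 8.58% = 0.9032%.
Required equity contribution = 9.14% − 2.0014% = 7.1386%  ⇒  Re = 16.0017%.
CAPM: 16.0017% = 2.21% + β × 5.07%  ⇒  β = 2.7203.

2.72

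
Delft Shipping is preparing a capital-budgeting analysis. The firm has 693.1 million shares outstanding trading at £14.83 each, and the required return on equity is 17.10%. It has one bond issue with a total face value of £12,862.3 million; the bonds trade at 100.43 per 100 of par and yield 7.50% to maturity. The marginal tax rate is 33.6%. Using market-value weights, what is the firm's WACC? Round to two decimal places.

10.35%

Market value of equity E = 14.83 × 693.1m = 10278.673m. Market value of debt D = 12862.3m × 100.43/100 = 12917.60789m.
Total capital V = 10278.673 + 12917.60789 = 23196.28089.
Equity: weight = 10278.673/23196.28089 = 0.4431; cost = 17.1%.
Bonds outstanding: weight = 12917.60789/23196.28089 = 0.5569; after-tax cost = 7.5% × (1 − 33.6%) = 4.9800%.
WACC = 0.4431 × 17.1000% + 0.5569 × 4.9800% = 10.3506%.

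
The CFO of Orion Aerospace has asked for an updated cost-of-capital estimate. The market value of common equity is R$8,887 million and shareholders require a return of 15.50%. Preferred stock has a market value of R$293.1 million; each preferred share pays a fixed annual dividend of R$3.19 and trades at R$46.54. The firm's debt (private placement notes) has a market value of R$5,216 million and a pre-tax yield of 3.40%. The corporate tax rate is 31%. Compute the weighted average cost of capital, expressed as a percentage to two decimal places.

Cost of preferred: Rp = 3.19 / 46.54 = 6.8543%.
Total capital V = 8887 + 293.1 + 5216 = 14396.1.
Equity: weight = 8887/14396.1 = 0.6173; cost = 15.5%.
Preferred: weight = 293.1/14396.1 = 0.0204; cost = 6.8543%.
Private placement notes: weight = 5216/14396.1 = 0.3623; after-tax cost = 3.4% × (1 − 31%) = 2.3460%.
WACC = 0.6173 × 15.5000% + 0.0204 × 6.8543% + 0.3623 × 2.3460% = 10.5580%.

10.56%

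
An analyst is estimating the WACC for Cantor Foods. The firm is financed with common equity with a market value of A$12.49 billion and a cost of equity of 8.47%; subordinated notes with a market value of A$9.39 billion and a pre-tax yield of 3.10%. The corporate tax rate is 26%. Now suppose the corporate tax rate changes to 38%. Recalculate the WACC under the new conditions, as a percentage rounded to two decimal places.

After the change:
Total capital V = 12.49 + 9.39 = 21.88.
Equity: weight = 12.49/21.88 = 0.5708; cost = 8.47%.
Subordinated notes: weight = 9.39/21.88 = 0.4292; after-tax cost = 3.1% × (1 − 38%) = 1.9220%.
WACC = 0.5708 × 8.4700% + 0.4292 × 1.9220% = 5.6599%.

5.66%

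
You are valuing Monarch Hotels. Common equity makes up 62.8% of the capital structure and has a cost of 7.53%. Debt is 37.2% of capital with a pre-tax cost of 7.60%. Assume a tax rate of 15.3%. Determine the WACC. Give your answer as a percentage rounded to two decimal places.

After-tax cost of debt = 7.6% × (1 − 15.3%) = 6.4372%.
WACC = 0.628 × 7.5300% + 0.372 × 6.4372% = 7.1235%.

7.12%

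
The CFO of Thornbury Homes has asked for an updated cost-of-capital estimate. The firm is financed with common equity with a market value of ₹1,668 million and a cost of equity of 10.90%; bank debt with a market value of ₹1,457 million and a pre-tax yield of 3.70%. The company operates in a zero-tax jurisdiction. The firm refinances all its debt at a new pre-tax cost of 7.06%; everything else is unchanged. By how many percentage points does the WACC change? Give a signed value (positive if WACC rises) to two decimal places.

Current WACC:
Total capital V = 1668 + 1457 = 3125.
Equity: weight = 1668/3125 = 0.5338; cost = 10.9%.
Bank debt: weight = 1457/3125 = 0.4662; after-tax cost = 3.7% × (1 − 0%) = 3.7000%.
WACC = 0.5338 × 10.9000% + 0.4662 × 3.7000% = 7.5431%.
After the change:
Total capital V = 1668 + 1457 = 3125.
Equity: weight = 1668/3125 = 0.5338; cost = 10.9%.
Bank debt: weight = 1457/3125 = 0.4662; after-tax cost = 7.06% × (1 − 0%) = 7.0600%.
WACC = 0.5338 × 10.9000% + 0.4662 × 7.0600% = 9.1096%.
Change in WACC = 9.1096% − 7.5431% = 1.5666 pp.

+1.57 pp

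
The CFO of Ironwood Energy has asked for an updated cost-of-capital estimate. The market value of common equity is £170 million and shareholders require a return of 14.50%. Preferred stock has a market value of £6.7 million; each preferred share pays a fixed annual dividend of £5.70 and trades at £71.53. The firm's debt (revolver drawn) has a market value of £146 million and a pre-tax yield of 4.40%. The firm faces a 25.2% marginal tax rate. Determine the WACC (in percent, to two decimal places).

9.29%

Cost of preferred: Rp = 5.7 / 71.53 = 7.9687%.
Total capital V = 170 + 6.7 + 146 = 322.7.
Equity: weight = 170/322.7 = 0.5268; cost = 14.5%.
Preferred: weight = 6.7/322.7 = 0.0208; cost = 7.9687%.
Revolver drawn: weight = 146/322.7 = 0.4524; after-tax cost = 4.4% × (1 − 25.2%) = 3.2912%.
WACC = 0.5268 × 14.5000% + 0.0208 × 7.9687% + 0.4524 × 3.2912% = 9.2932%.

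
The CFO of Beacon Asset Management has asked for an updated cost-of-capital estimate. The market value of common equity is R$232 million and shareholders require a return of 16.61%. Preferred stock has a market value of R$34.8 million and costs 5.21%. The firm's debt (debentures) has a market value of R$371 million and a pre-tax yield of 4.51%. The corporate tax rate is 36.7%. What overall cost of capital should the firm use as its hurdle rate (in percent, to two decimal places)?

Total capital V = 232 + 34.8 + 371 = 637.8.
Equity: weight = 232/637.8 = 0.3638; cost = 16.61%.
Preferred: weight = 34.8/637.8 = 0.0546; cost = 5.21%.
Debentures: weight = 371/637.8 = 0.5817; after-tax cost = 4.51% × (1 − 36.7%) = 2.8548%.
WACC = 0.3638 × 16.6100% + 0.0546 × 5.2100% + 0.5817 × 2.8548% = 7.9868%.

7.99%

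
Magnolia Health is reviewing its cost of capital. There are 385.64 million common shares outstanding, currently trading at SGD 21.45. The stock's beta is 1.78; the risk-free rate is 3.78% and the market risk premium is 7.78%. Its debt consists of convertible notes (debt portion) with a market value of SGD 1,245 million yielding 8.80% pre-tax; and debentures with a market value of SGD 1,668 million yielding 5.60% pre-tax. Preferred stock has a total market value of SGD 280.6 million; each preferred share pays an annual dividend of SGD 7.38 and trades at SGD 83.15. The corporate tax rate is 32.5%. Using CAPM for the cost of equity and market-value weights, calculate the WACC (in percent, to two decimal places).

Cost of equity via CAPM: Re = 3.78% + 1.78 × 7.78% = 17.6284%.
Cost of preferred: Rp = 7.38 / 83.15 = 8.8755%.
Market value of equity E = 21.45 × 385.64m = 8271.978m.
Total capital V = 8271.978 + 280.6 + 1245 + 1668 = 11465.578.
Equity: weight = 8271.978/11465.578 = 0.7215; cost = 17.6284%.
Preferred: weight = 280.6/11465.578 = 0.0245; cost = 8.8755%.
Convertible notes (debt portion): weight = 1245/11465.578 = 0.1086; after-tax cost = 8.8% × (1 − 32.5%) = 5.9400%.
Debentures: weight = 1668/11465.578 = 0.1455; after-tax cost = 5.6% × (1 − 32.5%) = 3.7800%.
WACC = 0.7215 × 17.6284% + 0.0245 × 8.8755% + 0.1086 × 5.9400% + 0.1455 × 3.7800% = 14.1303%.

14.13%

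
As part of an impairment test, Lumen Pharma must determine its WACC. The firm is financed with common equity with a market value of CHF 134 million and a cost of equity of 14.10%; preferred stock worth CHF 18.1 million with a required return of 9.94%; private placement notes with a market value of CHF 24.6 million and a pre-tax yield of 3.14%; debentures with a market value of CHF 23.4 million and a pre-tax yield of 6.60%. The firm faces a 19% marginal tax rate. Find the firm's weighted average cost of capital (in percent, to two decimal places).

11.28%

Total capital V = 134 + 18.1 + 24.6 + 23.4 = 200.1.
Equity: weight = 134/200.1 = 0.6697; cost = 14.1%.
Preferred: weight = 18.1/200.1 = 0.0905; cost = 9.94%.
Private placement notes: weight = 24.6/200.1 = 0.1229; after-tax cost = 3.14% × (1 − 19%) = 2.5434%.
Debentures: weight = 23.4/200.1 = 0.1169; after-tax cost = 6.6% × (1 − 19%) = 5.3460%.
WACC = 0.6697 × 14.1000% + 0.0905 × 9.9400% + 0.1229 × 2.5434% + 0.1169 × 5.3460% = 11.2793%.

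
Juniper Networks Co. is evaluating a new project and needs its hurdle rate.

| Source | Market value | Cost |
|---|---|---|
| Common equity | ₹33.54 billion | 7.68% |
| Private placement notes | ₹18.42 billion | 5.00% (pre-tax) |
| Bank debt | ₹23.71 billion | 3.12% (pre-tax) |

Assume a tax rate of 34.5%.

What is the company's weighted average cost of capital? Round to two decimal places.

Total capital V = 33.54 + 18.42 + 23.71 = 75.67.
Equity: weight = 33.54/75.67 = 0.4432; cost = 7.68%.
Private placement notes: weight = 18.42/75.67 = 0.2434; after-tax cost = 5% × (1 − 34.5%) = 3.2750%.
Bank debt: weight = 23.71/75.67 = 0.3133; after-tax cost = 3.12% × (1 − 34.5%) = 2.0436%.
WACC = 0.4432 × 7.6800% + 0.2434 × 3.2750% + 0.3133 × 2.0436% = 4.8416%.

4.84%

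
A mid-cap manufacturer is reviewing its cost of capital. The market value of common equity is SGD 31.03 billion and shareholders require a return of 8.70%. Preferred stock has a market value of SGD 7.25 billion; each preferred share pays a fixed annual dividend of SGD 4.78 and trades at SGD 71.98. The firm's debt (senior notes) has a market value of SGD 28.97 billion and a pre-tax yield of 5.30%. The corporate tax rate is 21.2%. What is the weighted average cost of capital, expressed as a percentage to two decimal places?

Cost of preferred: Rp = 4.78 / 71.98 = 6.6407%.
Total capital V = 31.03 + 7.25 + 28.97 = 67.25.
Equity: weight = 31.03/67.25 = 0.4614; cost = 8.7%.
Preferred: weight = 7.25/67.25 = 0.1078; cost = 6.6407%.
Senior notes: weight = 28.97/67.25 = 0.4308; after-tax cost = 5.3% × (1 − 21.2%) = 4.1764%.
WACC = 0.4614 × 8.7000% + 0.1078 × 6.6407% + 0.4308 × 4.1764% = 6.5293%.

6.53%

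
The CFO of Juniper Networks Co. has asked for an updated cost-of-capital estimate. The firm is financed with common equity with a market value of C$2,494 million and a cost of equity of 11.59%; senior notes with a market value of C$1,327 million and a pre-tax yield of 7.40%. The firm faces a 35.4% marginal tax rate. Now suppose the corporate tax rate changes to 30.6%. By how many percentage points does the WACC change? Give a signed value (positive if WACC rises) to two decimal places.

Current WACC:
Total capital V = 2494 + 1327 = 3821.
Equity: weight = 2494/3821 = 0.6527; cost = 11.59%.
Senior notes: weight = 1327/3821 = 0.3473; after-tax cost = 7.4% × (1 − 35.4%) = 4.7804%.
WACC = 0.6527 × 11.5900% + 0.3473 × 4.7804% = 9.2251%.
After the change:
Total capital V = 2494 + 1327 = 3821.
Equity: weight = 2494/3821 = 0.6527; cost = 11.59%.
Senior notes: weight = 1327/3821 = 0.3473; after-tax cost = 7.4% × (1 − 30.6%) = 5.1356%.
WACC = 0.6527 × 11.5900% + 0.3473 × 5.1356% = 9.3484%.
Change in WACC = 9.3484% − 9.2251% = 0.1234 pp.

+0.12 pp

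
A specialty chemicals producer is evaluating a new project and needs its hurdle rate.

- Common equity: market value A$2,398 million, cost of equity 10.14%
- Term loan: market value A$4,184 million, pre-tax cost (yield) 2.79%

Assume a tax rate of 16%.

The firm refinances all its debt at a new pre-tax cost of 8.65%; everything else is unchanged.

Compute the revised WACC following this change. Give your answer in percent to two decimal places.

8.31%

After the change:
Total capital V = 2398 + 4184 = 6582.
Equity: weight = 2398/6582 = 0.3643; cost = 10.14%.
Term loan: weight = 4184/6582 = 0.6357; after-tax cost = 8.65% × (1 − 16%) = 7.2660%.
WACC = 0.3643 × 10.1400% + 0.6357 × 7.2660% = 8.3131%.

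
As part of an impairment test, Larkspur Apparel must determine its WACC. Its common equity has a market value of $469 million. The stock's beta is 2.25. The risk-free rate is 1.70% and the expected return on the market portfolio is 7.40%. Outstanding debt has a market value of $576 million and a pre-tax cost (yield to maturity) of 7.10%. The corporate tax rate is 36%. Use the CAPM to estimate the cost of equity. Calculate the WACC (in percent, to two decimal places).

9.02%

Market risk premium = 7.4% − 1.7% = 5.7%.
Cost of equity via CAPM: Re = 1.7% + 2.25 × 5.7% = 14.5250%.
Total capital V = 469 + 576 = 1045.
Equity: weight = 469/1045 = 0.4488; cost = 14.525%.
Debt: weight = 576/1045 = 0.5512; after-tax cost = 7.1% × (1 − 36%) = 4.5440%.
WACC = 0.4488 × 14.5250% + 0.5512 × 4.5440% = 9.0235%.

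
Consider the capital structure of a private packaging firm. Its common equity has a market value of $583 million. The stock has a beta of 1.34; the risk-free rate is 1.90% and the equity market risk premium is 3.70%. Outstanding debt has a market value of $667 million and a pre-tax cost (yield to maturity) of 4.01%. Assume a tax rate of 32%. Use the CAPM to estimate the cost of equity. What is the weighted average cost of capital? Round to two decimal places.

Cost of equity via CAPM: Re = 1.9% + 1.34 × 3.7% = 6.8580%.
Total capital V = 583 + 667 = 1250.
Equity: weight = 583/1250 = 0.4664; cost = 6.858%.
Debt: weight = 667/1250 = 0.5336; after-tax cost = 4.01% × (1 − 32%) = 2.7268%.
WACC = 0.4664 × 6.8580% + 0.5336 × 2.7268% = 4.6536%.

4.65%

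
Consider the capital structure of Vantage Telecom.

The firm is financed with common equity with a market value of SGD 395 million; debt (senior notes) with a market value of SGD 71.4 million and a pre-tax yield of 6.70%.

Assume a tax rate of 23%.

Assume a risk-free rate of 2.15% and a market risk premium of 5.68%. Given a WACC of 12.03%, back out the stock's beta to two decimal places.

1.96

Total capital V = 395 + 71.4 = 466.4.
Equity weight = 395/466.4 = 0.8469.
Senior notes weight = 71.4/466.4 = 0.1531.
Debt contribution = 0.1531 × 6.7% × (1 − 23%) = 0.7898%.
Required equity contribution = 12.03% − 0.7898% = 11.2402%  ⇒  Re = 13.2720%.
CAPM: 13.2720% = 2.15% + β × 5.68%  ⇒  β = 1.9581.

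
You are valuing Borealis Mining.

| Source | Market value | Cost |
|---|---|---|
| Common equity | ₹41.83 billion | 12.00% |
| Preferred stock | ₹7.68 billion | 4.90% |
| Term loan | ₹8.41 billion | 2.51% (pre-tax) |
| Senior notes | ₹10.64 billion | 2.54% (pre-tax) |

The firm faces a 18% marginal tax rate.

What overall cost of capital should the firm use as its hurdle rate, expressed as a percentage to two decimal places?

Total capital V = 41.83 + 7.68 + 8.41 + 10.64 = 68.56.
Equity: weight = 41.83/68.56 = 0.6101; cost = 12%.
Preferred: weight = 7.68/68.56 = 0.1120; cost = 4.9%.
Term loan: weight = 8.41/68.56 = 0.1227; after-tax cost = 2.51% × (1 − 18%) = 2.0582%.
Senior notes: weight = 10.64/68.56 = 0.1552; after-tax cost = 2.54% × (1 − 18%) = 2.0828%.
WACC = 0.6101 × 12.0000% + 0.1120 × 4.9000% + 0.1227 × 2.0582% + 0.1552 × 2.0828% = 8.4461%.

8.45%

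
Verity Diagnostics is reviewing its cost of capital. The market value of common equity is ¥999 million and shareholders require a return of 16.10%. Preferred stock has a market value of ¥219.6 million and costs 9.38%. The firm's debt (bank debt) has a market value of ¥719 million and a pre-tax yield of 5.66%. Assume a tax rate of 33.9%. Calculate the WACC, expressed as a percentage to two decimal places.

Total capital V = 999 + 219.6 + 719 = 1937.6.
Equity: weight = 999/1937.6 = 0.5156; cost = 16.1%.
Preferred: weight = 219.6/1937.6 = 0.1133; cost = 9.38%.
Bank debt: weight = 719/1937.6 = 0.3711; after-tax cost = 5.66% × (1 − 33.9%) = 3.7413%.
WACC = 0.5156 × 16.1000% + 0.1133 × 9.3800% + 0.3711 × 3.7413% = 10.7523%.

10.75%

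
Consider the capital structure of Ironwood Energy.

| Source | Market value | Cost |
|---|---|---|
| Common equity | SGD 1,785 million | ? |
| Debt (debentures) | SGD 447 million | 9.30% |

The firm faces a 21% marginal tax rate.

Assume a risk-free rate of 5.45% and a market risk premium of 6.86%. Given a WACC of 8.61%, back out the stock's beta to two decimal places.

0.51

Total capital V = 1785 + 447 = 2232.
Equity weight = 1785/2232 = 0.7997.
Debentures weight = 447/2232 = 0.2003.
Debt contribution = 0.2003 × 9.3% × (1 − 21%) = 1.4714%.
Required equity contribution = 8.61% − 1.4714% = 7.1386%  ⇒  Re = 8.9263%.
CAPM: 8.9263% = 5.45% + β × 6.86%  ⇒  β = 0.5067.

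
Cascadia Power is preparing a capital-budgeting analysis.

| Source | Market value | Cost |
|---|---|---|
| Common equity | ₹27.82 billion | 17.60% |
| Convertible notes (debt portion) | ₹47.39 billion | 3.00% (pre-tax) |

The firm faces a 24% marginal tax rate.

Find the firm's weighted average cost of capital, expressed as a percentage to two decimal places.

7.95%

Total capital V = 27.82 + 47.39 = 75.21.
Equity: weight = 27.82/75.21 = 0.3699; cost = 17.6%.
Convertible notes (debt portion): weight = 47.39/75.21 = 0.6301; after-tax cost = 3% × (1 − 24%) = 2.2800%.
WACC = 0.3699 × 17.6000% + 0.6301 × 2.2800% = 7.9468%.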